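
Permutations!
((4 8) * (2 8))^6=(8)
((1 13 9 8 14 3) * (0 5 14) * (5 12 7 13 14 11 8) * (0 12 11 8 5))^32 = (1 3 14)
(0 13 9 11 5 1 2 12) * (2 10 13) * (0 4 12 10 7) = [2, 7, 10, 3, 12, 1, 6, 0, 8, 11, 13, 5, 4, 9] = (0 2 10 13 9 11 5 1 7)(4 12)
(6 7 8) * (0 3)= (0 3)(6 7 8)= [3, 1, 2, 0, 4, 5, 7, 8, 6]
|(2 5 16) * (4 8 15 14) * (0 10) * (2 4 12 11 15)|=20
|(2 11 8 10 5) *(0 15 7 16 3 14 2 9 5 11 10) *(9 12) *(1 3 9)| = 14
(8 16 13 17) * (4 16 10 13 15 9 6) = [0, 1, 2, 3, 16, 5, 4, 7, 10, 6, 13, 11, 12, 17, 14, 9, 15, 8] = (4 16 15 9 6)(8 10 13 17)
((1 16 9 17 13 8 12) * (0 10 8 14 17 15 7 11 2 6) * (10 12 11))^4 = (0 9 8)(1 7 2)(6 16 10)(11 12 15)(13 14 17) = ((0 12 1 16 9 15 7 10 8 11 2 6)(13 14 17))^4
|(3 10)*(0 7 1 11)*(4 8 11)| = 6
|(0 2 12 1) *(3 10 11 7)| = |(0 2 12 1)(3 10 11 7)| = 4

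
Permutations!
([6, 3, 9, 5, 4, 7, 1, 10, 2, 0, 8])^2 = [1, 5, 0, 7, 4, 10, 3, 8, 9, 6, 2]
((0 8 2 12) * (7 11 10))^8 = ((0 8 2 12)(7 11 10))^8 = (12)(7 10 11)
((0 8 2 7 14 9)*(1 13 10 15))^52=((0 8 2 7 14 9)(1 13 10 15))^52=(15)(0 14 2)(7 8 9)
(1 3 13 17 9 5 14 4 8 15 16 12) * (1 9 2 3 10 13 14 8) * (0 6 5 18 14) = [6, 10, 3, 0, 1, 8, 5, 7, 15, 18, 13, 11, 9, 17, 4, 16, 12, 2, 14] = (0 6 5 8 15 16 12 9 18 14 4 1 10 13 17 2 3)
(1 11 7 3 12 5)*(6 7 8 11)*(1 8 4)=(1 6 7 3 12 5 8 11 4)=[0, 6, 2, 12, 1, 8, 7, 3, 11, 9, 10, 4, 5]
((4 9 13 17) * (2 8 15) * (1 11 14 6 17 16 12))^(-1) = (1 12 16 13 9 4 17 6 14 11)(2 15 8)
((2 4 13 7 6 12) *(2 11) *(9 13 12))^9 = (2 4 12 11)(6 9 13 7)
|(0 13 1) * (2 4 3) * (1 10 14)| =15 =|(0 13 10 14 1)(2 4 3)|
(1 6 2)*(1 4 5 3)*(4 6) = (1 4 5 3)(2 6) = [0, 4, 6, 1, 5, 3, 2]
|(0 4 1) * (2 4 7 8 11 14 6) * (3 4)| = 10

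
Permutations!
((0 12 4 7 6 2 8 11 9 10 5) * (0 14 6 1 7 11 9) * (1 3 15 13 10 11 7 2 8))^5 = ((0 12 4 7 3 15 13 10 5 14 6 8 9 11)(1 2))^5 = (0 15 6 12 13 8 4 10 9 7 5 11 3 14)(1 2)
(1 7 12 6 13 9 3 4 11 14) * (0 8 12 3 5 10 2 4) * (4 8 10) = (0 10 2 8 12 6 13 9 5 4 11 14 1 7 3) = [10, 7, 8, 0, 11, 4, 13, 3, 12, 5, 2, 14, 6, 9, 1]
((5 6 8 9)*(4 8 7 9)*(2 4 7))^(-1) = (2 6 5 9 7 8 4)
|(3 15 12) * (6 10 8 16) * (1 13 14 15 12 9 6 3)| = 11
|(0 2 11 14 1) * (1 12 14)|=4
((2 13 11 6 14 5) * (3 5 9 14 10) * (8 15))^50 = (15)(2 13 11 6 10 3 5)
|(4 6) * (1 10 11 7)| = 4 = |(1 10 11 7)(4 6)|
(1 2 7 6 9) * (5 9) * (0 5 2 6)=(0 5 9 1 6 2 7)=[5, 6, 7, 3, 4, 9, 2, 0, 8, 1]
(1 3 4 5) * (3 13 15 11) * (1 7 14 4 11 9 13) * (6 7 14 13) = [0, 1, 2, 11, 5, 14, 7, 13, 8, 6, 10, 3, 12, 15, 4, 9] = (3 11)(4 5 14)(6 7 13 15 9)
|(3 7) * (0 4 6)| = 6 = |(0 4 6)(3 7)|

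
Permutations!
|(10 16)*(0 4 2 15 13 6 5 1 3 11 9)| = 22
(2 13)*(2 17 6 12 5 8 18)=[0, 1, 13, 3, 4, 8, 12, 7, 18, 9, 10, 11, 5, 17, 14, 15, 16, 6, 2]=(2 13 17 6 12 5 8 18)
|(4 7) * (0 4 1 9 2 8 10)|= |(0 4 7 1 9 2 8 10)|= 8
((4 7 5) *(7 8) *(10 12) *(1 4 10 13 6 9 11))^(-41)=(1 7 12 9 4 5 13 11 8 10 6)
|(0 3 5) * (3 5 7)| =2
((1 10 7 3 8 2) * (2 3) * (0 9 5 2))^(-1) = (0 7 10 1 2 5 9)(3 8)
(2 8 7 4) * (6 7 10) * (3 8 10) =(2 10 6 7 4)(3 8) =[0, 1, 10, 8, 2, 5, 7, 4, 3, 9, 6]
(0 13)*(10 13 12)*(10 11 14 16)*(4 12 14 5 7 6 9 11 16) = (0 14 4 12 16 10 13)(5 7 6 9 11) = [14, 1, 2, 3, 12, 7, 9, 6, 8, 11, 13, 5, 16, 0, 4, 15, 10]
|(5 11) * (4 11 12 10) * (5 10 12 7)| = 6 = |(12)(4 11 10)(5 7)|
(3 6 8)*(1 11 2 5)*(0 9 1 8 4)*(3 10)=[9, 11, 5, 6, 0, 8, 4, 7, 10, 1, 3, 2]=(0 9 1 11 2 5 8 10 3 6 4)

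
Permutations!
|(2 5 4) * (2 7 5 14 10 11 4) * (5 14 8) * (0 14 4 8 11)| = 12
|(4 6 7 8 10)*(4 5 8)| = |(4 6 7)(5 8 10)| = 3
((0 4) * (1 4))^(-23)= (0 1 4)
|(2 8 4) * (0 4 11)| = 5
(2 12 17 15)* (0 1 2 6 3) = [1, 2, 12, 0, 4, 5, 3, 7, 8, 9, 10, 11, 17, 13, 14, 6, 16, 15] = (0 1 2 12 17 15 6 3)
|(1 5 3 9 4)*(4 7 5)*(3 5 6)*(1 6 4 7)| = 6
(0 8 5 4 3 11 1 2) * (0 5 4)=(0 8 4 3 11 1 2 5)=[8, 2, 5, 11, 3, 0, 6, 7, 4, 9, 10, 1]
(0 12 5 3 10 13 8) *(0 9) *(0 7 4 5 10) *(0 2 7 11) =(0 12 10 13 8 9 11)(2 7 4 5 3) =[12, 1, 7, 2, 5, 3, 6, 4, 9, 11, 13, 0, 10, 8]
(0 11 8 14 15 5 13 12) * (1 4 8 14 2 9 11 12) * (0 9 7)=(0 12 9 11 14 15 5 13 1 4 8 2 7)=[12, 4, 7, 3, 8, 13, 6, 0, 2, 11, 10, 14, 9, 1, 15, 5]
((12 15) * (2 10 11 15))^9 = ((2 10 11 15 12))^9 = (2 12 15 11 10)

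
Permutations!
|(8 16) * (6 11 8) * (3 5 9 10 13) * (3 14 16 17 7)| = |(3 5 9 10 13 14 16 6 11 8 17 7)| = 12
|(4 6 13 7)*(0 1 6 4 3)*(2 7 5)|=|(0 1 6 13 5 2 7 3)|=8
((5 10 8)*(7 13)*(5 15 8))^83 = (5 10)(7 13)(8 15)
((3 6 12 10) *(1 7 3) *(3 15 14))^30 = ((1 7 15 14 3 6 12 10))^30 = (1 12 3 15)(6 14 7 10)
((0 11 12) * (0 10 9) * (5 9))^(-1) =(0 9 5 10 12 11)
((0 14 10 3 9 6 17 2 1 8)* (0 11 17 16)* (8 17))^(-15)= ((0 14 10 3 9 6 16)(1 17 2)(8 11))^(-15)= (17)(0 16 6 9 3 10 14)(8 11)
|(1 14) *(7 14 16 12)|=|(1 16 12 7 14)|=5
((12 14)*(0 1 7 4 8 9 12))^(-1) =(0 14 12 9 8 4 7 1)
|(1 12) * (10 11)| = |(1 12)(10 11)| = 2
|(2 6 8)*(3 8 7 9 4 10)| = 8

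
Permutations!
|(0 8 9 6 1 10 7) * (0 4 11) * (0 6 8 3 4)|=|(0 3 4 11 6 1 10 7)(8 9)|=8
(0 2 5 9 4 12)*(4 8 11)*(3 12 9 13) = (0 2 5 13 3 12)(4 9 8 11) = [2, 1, 5, 12, 9, 13, 6, 7, 11, 8, 10, 4, 0, 3]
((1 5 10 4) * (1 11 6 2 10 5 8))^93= ((1 8)(2 10 4 11 6))^93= (1 8)(2 11 10 6 4)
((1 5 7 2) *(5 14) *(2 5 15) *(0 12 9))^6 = (1 15)(2 14)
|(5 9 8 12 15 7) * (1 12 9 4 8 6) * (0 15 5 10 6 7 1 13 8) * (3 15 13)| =13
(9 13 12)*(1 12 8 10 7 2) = (1 12 9 13 8 10 7 2) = [0, 12, 1, 3, 4, 5, 6, 2, 10, 13, 7, 11, 9, 8]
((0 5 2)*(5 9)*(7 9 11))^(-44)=(0 5 7)(2 9 11)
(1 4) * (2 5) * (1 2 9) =[0, 4, 5, 3, 2, 9, 6, 7, 8, 1] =(1 4 2 5 9)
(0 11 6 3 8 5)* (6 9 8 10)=(0 11 9 8 5)(3 10 6)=[11, 1, 2, 10, 4, 0, 3, 7, 5, 8, 6, 9]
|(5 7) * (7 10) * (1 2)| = 6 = |(1 2)(5 10 7)|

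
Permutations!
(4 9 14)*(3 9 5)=(3 9 14 4 5)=[0, 1, 2, 9, 5, 3, 6, 7, 8, 14, 10, 11, 12, 13, 4]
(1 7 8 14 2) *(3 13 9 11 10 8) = (1 7 3 13 9 11 10 8 14 2) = [0, 7, 1, 13, 4, 5, 6, 3, 14, 11, 8, 10, 12, 9, 2]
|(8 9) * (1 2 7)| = |(1 2 7)(8 9)| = 6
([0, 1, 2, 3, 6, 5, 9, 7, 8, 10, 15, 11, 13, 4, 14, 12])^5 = (4 12 10 6 13 15 9)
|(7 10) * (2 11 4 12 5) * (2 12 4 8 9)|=4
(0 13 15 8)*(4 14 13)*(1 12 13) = [4, 12, 2, 3, 14, 5, 6, 7, 0, 9, 10, 11, 13, 15, 1, 8] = (0 4 14 1 12 13 15 8)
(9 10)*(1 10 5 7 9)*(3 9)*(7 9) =(1 10)(3 7)(5 9) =[0, 10, 2, 7, 4, 9, 6, 3, 8, 5, 1]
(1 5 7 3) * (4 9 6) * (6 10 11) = [0, 5, 2, 1, 9, 7, 4, 3, 8, 10, 11, 6] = (1 5 7 3)(4 9 10 11 6)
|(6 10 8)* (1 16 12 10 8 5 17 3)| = 14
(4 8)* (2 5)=(2 5)(4 8)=[0, 1, 5, 3, 8, 2, 6, 7, 4]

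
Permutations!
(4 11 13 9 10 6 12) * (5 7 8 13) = [0, 1, 2, 3, 11, 7, 12, 8, 13, 10, 6, 5, 4, 9] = (4 11 5 7 8 13 9 10 6 12)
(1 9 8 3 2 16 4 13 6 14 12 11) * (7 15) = (1 9 8 3 2 16 4 13 6 14 12 11)(7 15) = [0, 9, 16, 2, 13, 5, 14, 15, 3, 8, 10, 1, 11, 6, 12, 7, 4]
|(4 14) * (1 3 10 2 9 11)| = |(1 3 10 2 9 11)(4 14)| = 6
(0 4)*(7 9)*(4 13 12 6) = [13, 1, 2, 3, 0, 5, 4, 9, 8, 7, 10, 11, 6, 12] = (0 13 12 6 4)(7 9)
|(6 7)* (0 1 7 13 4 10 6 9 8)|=|(0 1 7 9 8)(4 10 6 13)|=20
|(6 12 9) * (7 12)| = 4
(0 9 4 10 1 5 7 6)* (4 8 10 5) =(0 9 8 10 1 4 5 7 6) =[9, 4, 2, 3, 5, 7, 0, 6, 10, 8, 1]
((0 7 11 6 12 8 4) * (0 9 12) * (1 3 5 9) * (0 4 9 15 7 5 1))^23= (0 15 11 4 5 7 6)(1 3)(8 12 9)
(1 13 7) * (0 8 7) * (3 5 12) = (0 8 7 1 13)(3 5 12) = [8, 13, 2, 5, 4, 12, 6, 1, 7, 9, 10, 11, 3, 0]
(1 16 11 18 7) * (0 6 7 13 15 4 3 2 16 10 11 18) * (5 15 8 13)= (0 6 7 1 10 11)(2 16 18 5 15 4 3)(8 13)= [6, 10, 16, 2, 3, 15, 7, 1, 13, 9, 11, 0, 12, 8, 14, 4, 18, 17, 5]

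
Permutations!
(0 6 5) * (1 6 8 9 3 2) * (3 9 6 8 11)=(0 11 3 2 1 8 6 5)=[11, 8, 1, 2, 4, 0, 5, 7, 6, 9, 10, 3]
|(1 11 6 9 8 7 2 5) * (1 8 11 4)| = |(1 4)(2 5 8 7)(6 9 11)| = 12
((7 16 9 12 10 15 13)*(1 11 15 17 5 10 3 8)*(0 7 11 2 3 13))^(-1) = ((0 7 16 9 12 13 11 15)(1 2 3 8)(5 10 17))^(-1) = (0 15 11 13 12 9 16 7)(1 8 3 2)(5 17 10)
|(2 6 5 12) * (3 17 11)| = 12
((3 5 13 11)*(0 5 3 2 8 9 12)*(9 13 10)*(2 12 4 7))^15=(0 4 13 5 7 11 10 2 12 9 8)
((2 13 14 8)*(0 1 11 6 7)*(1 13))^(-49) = ((0 13 14 8 2 1 11 6 7))^(-49) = (0 1 13 11 14 6 8 7 2)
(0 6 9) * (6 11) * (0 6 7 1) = (0 11 7 1)(6 9) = [11, 0, 2, 3, 4, 5, 9, 1, 8, 6, 10, 7]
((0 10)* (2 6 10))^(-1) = (0 10 6 2)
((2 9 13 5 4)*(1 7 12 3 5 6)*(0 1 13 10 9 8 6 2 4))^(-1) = (0 5 3 12 7 1)(2 13 6 8)(9 10)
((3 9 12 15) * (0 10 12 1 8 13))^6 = (0 1 15)(3 10 8)(9 12 13)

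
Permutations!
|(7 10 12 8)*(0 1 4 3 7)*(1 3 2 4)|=6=|(0 3 7 10 12 8)(2 4)|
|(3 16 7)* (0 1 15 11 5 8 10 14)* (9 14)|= 9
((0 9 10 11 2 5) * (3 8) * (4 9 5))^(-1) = (0 5)(2 11 10 9 4)(3 8)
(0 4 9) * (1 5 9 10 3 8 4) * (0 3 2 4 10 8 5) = [1, 0, 4, 5, 8, 9, 6, 7, 10, 3, 2] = (0 1)(2 4 8 10)(3 5 9)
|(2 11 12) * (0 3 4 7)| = |(0 3 4 7)(2 11 12)| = 12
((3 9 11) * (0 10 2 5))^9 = (11)(0 10 2 5)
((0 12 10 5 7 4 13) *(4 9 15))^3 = (0 5 15)(4 12 7)(9 13 10)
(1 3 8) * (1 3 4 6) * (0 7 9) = (0 7 9)(1 4 6)(3 8) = [7, 4, 2, 8, 6, 5, 1, 9, 3, 0]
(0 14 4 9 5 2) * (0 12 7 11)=[14, 1, 12, 3, 9, 2, 6, 11, 8, 5, 10, 0, 7, 13, 4]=(0 14 4 9 5 2 12 7 11)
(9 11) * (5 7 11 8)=[0, 1, 2, 3, 4, 7, 6, 11, 5, 8, 10, 9]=(5 7 11 9 8)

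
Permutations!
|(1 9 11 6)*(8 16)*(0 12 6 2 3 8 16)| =9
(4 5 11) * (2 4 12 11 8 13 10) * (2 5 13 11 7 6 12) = (2 4 13 10 5 8 11)(6 12 7) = [0, 1, 4, 3, 13, 8, 12, 6, 11, 9, 5, 2, 7, 10]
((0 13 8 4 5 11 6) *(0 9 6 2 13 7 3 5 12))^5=(0 2)(3 8)(4 5)(6 9)(7 13)(11 12)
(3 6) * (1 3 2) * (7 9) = (1 3 6 2)(7 9) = [0, 3, 1, 6, 4, 5, 2, 9, 8, 7]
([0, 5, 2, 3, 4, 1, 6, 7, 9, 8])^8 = [0, 1, 2, 3, 4, 5, 6, 7, 8, 9]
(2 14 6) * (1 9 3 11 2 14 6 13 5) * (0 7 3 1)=(0 7 3 11 2 6 14 13 5)(1 9)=[7, 9, 6, 11, 4, 0, 14, 3, 8, 1, 10, 2, 12, 5, 13]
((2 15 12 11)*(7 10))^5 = (2 15 12 11)(7 10) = ((2 15 12 11)(7 10))^5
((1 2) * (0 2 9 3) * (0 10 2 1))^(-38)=(0 10 9)(1 2 3)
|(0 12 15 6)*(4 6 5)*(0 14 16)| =8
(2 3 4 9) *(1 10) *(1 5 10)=[0, 1, 3, 4, 9, 10, 6, 7, 8, 2, 5]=(2 3 4 9)(5 10)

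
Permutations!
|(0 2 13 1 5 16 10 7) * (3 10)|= 9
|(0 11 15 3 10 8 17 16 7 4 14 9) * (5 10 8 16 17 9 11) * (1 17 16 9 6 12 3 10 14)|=140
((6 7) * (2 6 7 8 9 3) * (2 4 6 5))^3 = ((2 5)(3 4 6 8 9))^3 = (2 5)(3 8 4 9 6)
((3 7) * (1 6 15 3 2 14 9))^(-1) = (1 9 14 2 7 3 15 6)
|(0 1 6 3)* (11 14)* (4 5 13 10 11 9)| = |(0 1 6 3)(4 5 13 10 11 14 9)| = 28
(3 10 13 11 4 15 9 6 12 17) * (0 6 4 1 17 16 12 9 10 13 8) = (0 6 9 4 15 10 8)(1 17 3 13 11)(12 16) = [6, 17, 2, 13, 15, 5, 9, 7, 0, 4, 8, 1, 16, 11, 14, 10, 12, 3]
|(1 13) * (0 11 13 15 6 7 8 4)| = |(0 11 13 1 15 6 7 8 4)| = 9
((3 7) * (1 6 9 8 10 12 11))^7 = ((1 6 9 8 10 12 11)(3 7))^7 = (12)(3 7)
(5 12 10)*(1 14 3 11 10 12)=(1 14 3 11 10 5)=[0, 14, 2, 11, 4, 1, 6, 7, 8, 9, 5, 10, 12, 13, 3]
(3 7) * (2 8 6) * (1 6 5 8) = (1 6 2)(3 7)(5 8) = [0, 6, 1, 7, 4, 8, 2, 3, 5]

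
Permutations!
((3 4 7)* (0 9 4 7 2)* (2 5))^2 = ((0 9 4 5 2)(3 7))^2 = (0 4 2 9 5)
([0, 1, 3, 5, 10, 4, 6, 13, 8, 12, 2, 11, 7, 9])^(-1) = (2 10 4 5 3)(7 12 9 13)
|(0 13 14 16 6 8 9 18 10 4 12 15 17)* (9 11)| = |(0 13 14 16 6 8 11 9 18 10 4 12 15 17)| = 14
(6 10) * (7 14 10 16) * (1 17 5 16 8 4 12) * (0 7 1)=(0 7 14 10 6 8 4 12)(1 17 5 16)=[7, 17, 2, 3, 12, 16, 8, 14, 4, 9, 6, 11, 0, 13, 10, 15, 1, 5]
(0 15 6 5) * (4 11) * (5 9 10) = (0 15 6 9 10 5)(4 11) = [15, 1, 2, 3, 11, 0, 9, 7, 8, 10, 5, 4, 12, 13, 14, 6]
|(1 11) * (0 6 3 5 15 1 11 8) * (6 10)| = 8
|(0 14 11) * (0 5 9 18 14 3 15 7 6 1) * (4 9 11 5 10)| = 42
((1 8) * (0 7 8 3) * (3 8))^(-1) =(0 3 7)(1 8)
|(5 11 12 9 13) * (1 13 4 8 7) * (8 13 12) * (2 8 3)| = 11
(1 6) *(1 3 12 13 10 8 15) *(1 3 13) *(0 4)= [4, 6, 2, 12, 0, 5, 13, 7, 15, 9, 8, 11, 1, 10, 14, 3]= (0 4)(1 6 13 10 8 15 3 12)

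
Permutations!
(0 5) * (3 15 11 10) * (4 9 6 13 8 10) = (0 5)(3 15 11 4 9 6 13 8 10) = [5, 1, 2, 15, 9, 0, 13, 7, 10, 6, 3, 4, 12, 8, 14, 11]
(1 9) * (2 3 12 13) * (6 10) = (1 9)(2 3 12 13)(6 10) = [0, 9, 3, 12, 4, 5, 10, 7, 8, 1, 6, 11, 13, 2]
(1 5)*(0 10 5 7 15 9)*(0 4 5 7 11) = (0 10 7 15 9 4 5 1 11) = [10, 11, 2, 3, 5, 1, 6, 15, 8, 4, 7, 0, 12, 13, 14, 9]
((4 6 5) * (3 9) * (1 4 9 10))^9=(1 6 9 10 4 5 3)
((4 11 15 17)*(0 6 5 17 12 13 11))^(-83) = (0 5 4 6 17)(11 15 12 13)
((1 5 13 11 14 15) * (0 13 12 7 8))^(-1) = (0 8 7 12 5 1 15 14 11 13)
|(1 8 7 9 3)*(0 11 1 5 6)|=|(0 11 1 8 7 9 3 5 6)|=9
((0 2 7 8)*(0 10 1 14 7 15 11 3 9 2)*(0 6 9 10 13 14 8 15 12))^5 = ((0 6 9 2 12)(1 8 13 14 7 15 11 3 10))^5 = (1 15 8 11 13 3 14 10 7)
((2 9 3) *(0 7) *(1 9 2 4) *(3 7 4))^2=(0 1 7 4 9)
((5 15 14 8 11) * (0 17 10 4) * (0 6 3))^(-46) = ((0 17 10 4 6 3)(5 15 14 8 11))^(-46) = (0 10 6)(3 17 4)(5 11 8 14 15)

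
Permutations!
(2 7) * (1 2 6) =[0, 2, 7, 3, 4, 5, 1, 6] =(1 2 7 6)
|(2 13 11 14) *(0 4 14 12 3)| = |(0 4 14 2 13 11 12 3)| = 8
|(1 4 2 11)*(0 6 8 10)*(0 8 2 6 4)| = |(0 4 6 2 11 1)(8 10)| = 6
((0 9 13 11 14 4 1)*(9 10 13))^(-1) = ((0 10 13 11 14 4 1))^(-1) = (0 1 4 14 11 13 10)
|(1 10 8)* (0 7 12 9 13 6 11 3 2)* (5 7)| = 30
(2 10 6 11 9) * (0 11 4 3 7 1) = (0 11 9 2 10 6 4 3 7 1) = [11, 0, 10, 7, 3, 5, 4, 1, 8, 2, 6, 9]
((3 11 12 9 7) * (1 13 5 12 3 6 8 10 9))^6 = ((1 13 5 12)(3 11)(6 8 10 9 7))^6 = (1 5)(6 8 10 9 7)(12 13)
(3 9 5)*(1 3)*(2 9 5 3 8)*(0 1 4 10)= (0 1 8 2 9 3 5 4 10)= [1, 8, 9, 5, 10, 4, 6, 7, 2, 3, 0]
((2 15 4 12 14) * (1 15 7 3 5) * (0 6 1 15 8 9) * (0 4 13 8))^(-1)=(0 1 6)(2 14 12 4 9 8 13 15 5 3 7)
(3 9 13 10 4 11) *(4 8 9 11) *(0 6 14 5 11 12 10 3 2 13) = (0 6 14 5 11 2 13 3 12 10 8 9) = [6, 1, 13, 12, 4, 11, 14, 7, 9, 0, 8, 2, 10, 3, 5]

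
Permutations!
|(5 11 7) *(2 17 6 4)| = 12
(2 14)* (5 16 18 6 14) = (2 5 16 18 6 14) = [0, 1, 5, 3, 4, 16, 14, 7, 8, 9, 10, 11, 12, 13, 2, 15, 18, 17, 6]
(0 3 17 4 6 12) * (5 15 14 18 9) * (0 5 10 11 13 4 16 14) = (0 3 17 16 14 18 9 10 11 13 4 6 12 5 15) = [3, 1, 2, 17, 6, 15, 12, 7, 8, 10, 11, 13, 5, 4, 18, 0, 14, 16, 9]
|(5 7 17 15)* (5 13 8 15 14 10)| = |(5 7 17 14 10)(8 15 13)| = 15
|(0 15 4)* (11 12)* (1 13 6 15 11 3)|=|(0 11 12 3 1 13 6 15 4)|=9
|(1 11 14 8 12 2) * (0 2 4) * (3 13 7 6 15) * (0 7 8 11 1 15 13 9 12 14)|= |(0 2 15 3 9 12 4 7 6 13 8 14 11)|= 13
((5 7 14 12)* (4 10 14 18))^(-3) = (4 5 10 7 14 18 12)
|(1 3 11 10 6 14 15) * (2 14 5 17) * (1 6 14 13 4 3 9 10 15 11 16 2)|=|(1 9 10 14 11 15 6 5 17)(2 13 4 3 16)|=45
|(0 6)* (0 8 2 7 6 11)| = 4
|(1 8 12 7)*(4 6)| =|(1 8 12 7)(4 6)| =4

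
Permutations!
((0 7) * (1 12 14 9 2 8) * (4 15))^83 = (0 7)(1 8 2 9 14 12)(4 15)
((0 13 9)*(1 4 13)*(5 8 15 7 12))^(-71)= ((0 1 4 13 9)(5 8 15 7 12))^(-71)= (0 9 13 4 1)(5 12 7 15 8)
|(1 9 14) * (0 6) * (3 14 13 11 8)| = |(0 6)(1 9 13 11 8 3 14)| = 14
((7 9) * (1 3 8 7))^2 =((1 3 8 7 9))^2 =(1 8 9 3 7)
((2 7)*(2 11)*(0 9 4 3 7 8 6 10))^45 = ((0 9 4 3 7 11 2 8 6 10))^45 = (0 11)(2 9)(3 6)(4 8)(7 10)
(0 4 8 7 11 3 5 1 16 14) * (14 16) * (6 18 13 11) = (0 4 8 7 6 18 13 11 3 5 1 14) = [4, 14, 2, 5, 8, 1, 18, 6, 7, 9, 10, 3, 12, 11, 0, 15, 16, 17, 13]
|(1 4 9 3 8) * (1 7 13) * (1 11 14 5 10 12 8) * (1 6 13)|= 13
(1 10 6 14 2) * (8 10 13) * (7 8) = (1 13 7 8 10 6 14 2) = [0, 13, 1, 3, 4, 5, 14, 8, 10, 9, 6, 11, 12, 7, 2]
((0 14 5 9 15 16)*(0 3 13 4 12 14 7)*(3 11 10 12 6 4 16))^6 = (3 14 16 9 10)(5 11 15 12 13)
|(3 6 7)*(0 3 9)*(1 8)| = |(0 3 6 7 9)(1 8)| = 10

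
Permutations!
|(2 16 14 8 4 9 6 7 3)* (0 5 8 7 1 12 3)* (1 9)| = 22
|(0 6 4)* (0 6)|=2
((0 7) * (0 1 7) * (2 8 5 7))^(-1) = (1 7 5 8 2)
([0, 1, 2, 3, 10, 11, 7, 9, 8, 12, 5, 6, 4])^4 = (4 6)(5 9)(7 10)(11 12)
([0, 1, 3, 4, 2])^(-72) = (4)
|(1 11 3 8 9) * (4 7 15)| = 15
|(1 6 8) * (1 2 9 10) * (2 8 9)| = 4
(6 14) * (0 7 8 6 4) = [7, 1, 2, 3, 0, 5, 14, 8, 6, 9, 10, 11, 12, 13, 4] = (0 7 8 6 14 4)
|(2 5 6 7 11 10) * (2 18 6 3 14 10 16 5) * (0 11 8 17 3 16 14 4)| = |(0 11 14 10 18 6 7 8 17 3 4)(5 16)| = 22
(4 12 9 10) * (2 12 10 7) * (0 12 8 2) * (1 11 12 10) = (0 10 4 1 11 12 9 7)(2 8) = [10, 11, 8, 3, 1, 5, 6, 0, 2, 7, 4, 12, 9]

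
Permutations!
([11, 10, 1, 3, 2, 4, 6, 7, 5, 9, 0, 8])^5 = [2, 5, 8, 3, 11, 0, 6, 7, 10, 9, 4, 1]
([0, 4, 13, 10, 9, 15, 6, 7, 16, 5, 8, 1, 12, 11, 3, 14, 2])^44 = (1 14 2 9 10 11 15 16 4 3 13 5 8)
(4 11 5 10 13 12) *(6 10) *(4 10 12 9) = (4 11 5 6 12 10 13 9) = [0, 1, 2, 3, 11, 6, 12, 7, 8, 4, 13, 5, 10, 9]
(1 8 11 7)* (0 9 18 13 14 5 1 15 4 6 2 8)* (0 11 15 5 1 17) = (0 9 18 13 14 1 11 7 5 17)(2 8 15 4 6) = [9, 11, 8, 3, 6, 17, 2, 5, 15, 18, 10, 7, 12, 14, 1, 4, 16, 0, 13]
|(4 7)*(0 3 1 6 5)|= 10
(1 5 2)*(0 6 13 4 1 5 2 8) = [6, 2, 5, 3, 1, 8, 13, 7, 0, 9, 10, 11, 12, 4] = (0 6 13 4 1 2 5 8)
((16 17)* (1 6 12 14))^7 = (1 14 12 6)(16 17)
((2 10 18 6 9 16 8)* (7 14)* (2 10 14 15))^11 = (2 15 7 14)(6 18 10 8 16 9)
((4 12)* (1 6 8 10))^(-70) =((1 6 8 10)(4 12))^(-70) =(12)(1 8)(6 10)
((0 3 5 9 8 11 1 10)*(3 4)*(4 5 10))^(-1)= (0 10 3 4 1 11 8 9 5)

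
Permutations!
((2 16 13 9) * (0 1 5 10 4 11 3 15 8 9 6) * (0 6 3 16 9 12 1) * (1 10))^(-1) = (1 5)(2 9)(3 13 16 11 4 10 12 8 15)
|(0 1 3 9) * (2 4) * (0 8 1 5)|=4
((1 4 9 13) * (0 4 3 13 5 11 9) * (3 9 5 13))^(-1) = ((0 4)(1 9 13)(5 11))^(-1) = (0 4)(1 13 9)(5 11)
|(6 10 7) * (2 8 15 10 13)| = 7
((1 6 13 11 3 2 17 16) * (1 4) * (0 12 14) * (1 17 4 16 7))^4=((0 12 14)(1 6 13 11 3 2 4 17 7))^4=(0 12 14)(1 3 7 11 17 13 4 6 2)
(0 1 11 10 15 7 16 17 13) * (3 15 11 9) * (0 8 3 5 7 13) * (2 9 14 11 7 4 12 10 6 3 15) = [1, 14, 9, 2, 12, 4, 3, 16, 15, 5, 7, 6, 10, 8, 11, 13, 17, 0] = (0 1 14 11 6 3 2 9 5 4 12 10 7 16 17)(8 15 13)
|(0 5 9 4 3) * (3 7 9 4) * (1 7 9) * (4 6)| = 6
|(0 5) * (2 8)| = 2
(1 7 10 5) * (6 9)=(1 7 10 5)(6 9)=[0, 7, 2, 3, 4, 1, 9, 10, 8, 6, 5]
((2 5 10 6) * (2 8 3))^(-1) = (2 3 8 6 10 5) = ((2 5 10 6 8 3))^(-1)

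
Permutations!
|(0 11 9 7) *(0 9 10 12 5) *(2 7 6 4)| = |(0 11 10 12 5)(2 7 9 6 4)| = 5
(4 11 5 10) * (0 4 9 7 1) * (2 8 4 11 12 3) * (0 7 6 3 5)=(0 11)(1 7)(2 8 4 12 5 10 9 6 3)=[11, 7, 8, 2, 12, 10, 3, 1, 4, 6, 9, 0, 5]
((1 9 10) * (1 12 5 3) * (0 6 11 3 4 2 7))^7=((0 6 11 3 1 9 10 12 5 4 2 7))^7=(0 12 11 4 1 7 10 6 5 3 2 9)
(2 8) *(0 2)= [2, 1, 8, 3, 4, 5, 6, 7, 0]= (0 2 8)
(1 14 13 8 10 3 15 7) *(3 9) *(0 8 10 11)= (0 8 11)(1 14 13 10 9 3 15 7)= [8, 14, 2, 15, 4, 5, 6, 1, 11, 3, 9, 0, 12, 10, 13, 7]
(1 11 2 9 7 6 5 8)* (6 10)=(1 11 2 9 7 10 6 5 8)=[0, 11, 9, 3, 4, 8, 5, 10, 1, 7, 6, 2]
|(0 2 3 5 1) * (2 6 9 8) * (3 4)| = 9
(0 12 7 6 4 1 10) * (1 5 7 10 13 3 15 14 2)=(0 12 10)(1 13 3 15 14 2)(4 5 7 6)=[12, 13, 1, 15, 5, 7, 4, 6, 8, 9, 0, 11, 10, 3, 2, 14]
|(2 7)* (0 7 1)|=4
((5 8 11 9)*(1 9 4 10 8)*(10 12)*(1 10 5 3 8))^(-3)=(1 12 8)(3 10 4)(5 11 9)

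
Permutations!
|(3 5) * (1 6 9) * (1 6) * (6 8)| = |(3 5)(6 9 8)| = 6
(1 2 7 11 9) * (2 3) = (1 3 2 7 11 9) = [0, 3, 7, 2, 4, 5, 6, 11, 8, 1, 10, 9]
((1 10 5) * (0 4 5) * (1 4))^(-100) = ((0 1 10)(4 5))^(-100) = (0 10 1)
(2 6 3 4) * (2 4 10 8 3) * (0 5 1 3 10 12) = (0 5 1 3 12)(2 6)(8 10) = [5, 3, 6, 12, 4, 1, 2, 7, 10, 9, 8, 11, 0]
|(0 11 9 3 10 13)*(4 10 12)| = 8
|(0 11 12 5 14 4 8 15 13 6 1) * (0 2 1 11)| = 18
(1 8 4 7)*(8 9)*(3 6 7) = (1 9 8 4 3 6 7) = [0, 9, 2, 6, 3, 5, 7, 1, 4, 8]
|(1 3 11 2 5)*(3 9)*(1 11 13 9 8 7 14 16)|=15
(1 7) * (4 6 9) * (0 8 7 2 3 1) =(0 8 7)(1 2 3)(4 6 9) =[8, 2, 3, 1, 6, 5, 9, 0, 7, 4]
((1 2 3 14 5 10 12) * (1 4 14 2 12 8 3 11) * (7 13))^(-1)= ((1 12 4 14 5 10 8 3 2 11)(7 13))^(-1)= (1 11 2 3 8 10 5 14 4 12)(7 13)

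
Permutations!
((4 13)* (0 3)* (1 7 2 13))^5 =(13)(0 3)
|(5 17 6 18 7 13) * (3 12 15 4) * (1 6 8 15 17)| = |(1 6 18 7 13 5)(3 12 17 8 15 4)| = 6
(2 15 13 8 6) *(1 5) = (1 5)(2 15 13 8 6) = [0, 5, 15, 3, 4, 1, 2, 7, 6, 9, 10, 11, 12, 8, 14, 13]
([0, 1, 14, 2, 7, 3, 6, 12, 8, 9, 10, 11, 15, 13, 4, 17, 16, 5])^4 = (2 12 3 7 5 4 17 14 15)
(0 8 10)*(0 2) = [8, 1, 0, 3, 4, 5, 6, 7, 10, 9, 2] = (0 8 10 2)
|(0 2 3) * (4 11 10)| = 3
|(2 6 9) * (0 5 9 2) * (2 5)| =5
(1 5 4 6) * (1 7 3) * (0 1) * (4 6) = [1, 5, 2, 0, 4, 6, 7, 3] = (0 1 5 6 7 3)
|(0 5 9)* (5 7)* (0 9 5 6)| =3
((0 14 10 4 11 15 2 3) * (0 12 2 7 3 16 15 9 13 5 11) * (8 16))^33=((0 14 10 4)(2 8 16 15 7 3 12)(5 11 9 13))^33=(0 14 10 4)(2 3 15 8 12 7 16)(5 11 9 13)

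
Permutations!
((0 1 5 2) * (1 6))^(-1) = (0 2 5 1 6)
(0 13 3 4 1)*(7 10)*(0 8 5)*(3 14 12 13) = [3, 8, 2, 4, 1, 0, 6, 10, 5, 9, 7, 11, 13, 14, 12] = (0 3 4 1 8 5)(7 10)(12 13 14)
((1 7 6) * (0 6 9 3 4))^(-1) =((0 6 1 7 9 3 4))^(-1) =(0 4 3 9 7 1 6)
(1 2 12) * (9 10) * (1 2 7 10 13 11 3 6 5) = (1 7 10 9 13 11 3 6 5)(2 12) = [0, 7, 12, 6, 4, 1, 5, 10, 8, 13, 9, 3, 2, 11]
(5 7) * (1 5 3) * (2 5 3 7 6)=[0, 3, 5, 1, 4, 6, 2, 7]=(7)(1 3)(2 5 6)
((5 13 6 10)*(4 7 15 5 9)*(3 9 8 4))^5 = ((3 9)(4 7 15 5 13 6 10 8))^5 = (3 9)(4 6 15 8 13 7 10 5)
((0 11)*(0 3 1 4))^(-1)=((0 11 3 1 4))^(-1)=(0 4 1 3 11)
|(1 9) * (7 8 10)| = |(1 9)(7 8 10)| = 6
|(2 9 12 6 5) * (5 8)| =|(2 9 12 6 8 5)| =6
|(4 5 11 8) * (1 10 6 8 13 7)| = 9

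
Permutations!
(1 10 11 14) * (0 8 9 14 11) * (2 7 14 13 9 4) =(0 8 4 2 7 14 1 10)(9 13) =[8, 10, 7, 3, 2, 5, 6, 14, 4, 13, 0, 11, 12, 9, 1]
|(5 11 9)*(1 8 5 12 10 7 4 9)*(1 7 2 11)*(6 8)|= 28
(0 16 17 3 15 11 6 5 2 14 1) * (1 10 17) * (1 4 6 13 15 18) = (0 16 4 6 5 2 14 10 17 3 18 1)(11 13 15) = [16, 0, 14, 18, 6, 2, 5, 7, 8, 9, 17, 13, 12, 15, 10, 11, 4, 3, 1]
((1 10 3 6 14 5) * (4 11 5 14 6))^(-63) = (14)(1 4)(3 5)(10 11)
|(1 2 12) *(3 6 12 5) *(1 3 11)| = |(1 2 5 11)(3 6 12)| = 12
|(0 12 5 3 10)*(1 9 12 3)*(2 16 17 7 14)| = |(0 3 10)(1 9 12 5)(2 16 17 7 14)| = 60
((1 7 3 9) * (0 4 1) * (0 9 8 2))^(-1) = ((9)(0 4 1 7 3 8 2))^(-1) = (9)(0 2 8 3 7 1 4)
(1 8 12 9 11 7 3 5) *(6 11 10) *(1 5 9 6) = (1 8 12 6 11 7 3 9 10) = [0, 8, 2, 9, 4, 5, 11, 3, 12, 10, 1, 7, 6]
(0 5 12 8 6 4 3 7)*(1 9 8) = (0 5 12 1 9 8 6 4 3 7) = [5, 9, 2, 7, 3, 12, 4, 0, 6, 8, 10, 11, 1]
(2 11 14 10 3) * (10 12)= (2 11 14 12 10 3)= [0, 1, 11, 2, 4, 5, 6, 7, 8, 9, 3, 14, 10, 13, 12]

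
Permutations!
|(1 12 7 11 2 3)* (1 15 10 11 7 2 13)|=8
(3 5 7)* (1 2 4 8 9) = [0, 2, 4, 5, 8, 7, 6, 3, 9, 1] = (1 2 4 8 9)(3 5 7)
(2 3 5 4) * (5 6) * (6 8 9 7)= (2 3 8 9 7 6 5 4)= [0, 1, 3, 8, 2, 4, 5, 6, 9, 7]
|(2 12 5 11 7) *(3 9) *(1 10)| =|(1 10)(2 12 5 11 7)(3 9)| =10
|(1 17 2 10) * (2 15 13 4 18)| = |(1 17 15 13 4 18 2 10)| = 8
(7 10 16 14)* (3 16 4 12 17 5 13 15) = (3 16 14 7 10 4 12 17 5 13 15) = [0, 1, 2, 16, 12, 13, 6, 10, 8, 9, 4, 11, 17, 15, 7, 3, 14, 5]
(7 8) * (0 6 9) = [6, 1, 2, 3, 4, 5, 9, 8, 7, 0] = (0 6 9)(7 8)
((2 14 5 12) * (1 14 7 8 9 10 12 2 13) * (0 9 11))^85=(0 9 10 12 13 1 14 5 2 7 8 11)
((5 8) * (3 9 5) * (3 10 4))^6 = (10)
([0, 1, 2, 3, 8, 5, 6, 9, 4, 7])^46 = [0, 1, 2, 3, 4, 5, 6, 7, 8, 9]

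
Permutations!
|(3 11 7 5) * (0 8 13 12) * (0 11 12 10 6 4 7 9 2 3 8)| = |(2 3 12 11 9)(4 7 5 8 13 10 6)| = 35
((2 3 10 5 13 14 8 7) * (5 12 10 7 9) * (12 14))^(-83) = ((2 3 7)(5 13 12 10 14 8 9))^(-83) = (2 3 7)(5 13 12 10 14 8 9)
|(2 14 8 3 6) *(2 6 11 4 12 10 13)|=|(2 14 8 3 11 4 12 10 13)|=9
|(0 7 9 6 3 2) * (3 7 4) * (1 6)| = |(0 4 3 2)(1 6 7 9)| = 4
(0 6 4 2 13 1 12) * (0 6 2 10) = (0 2 13 1 12 6 4 10) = [2, 12, 13, 3, 10, 5, 4, 7, 8, 9, 0, 11, 6, 1]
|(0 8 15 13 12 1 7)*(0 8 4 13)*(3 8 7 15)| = |(0 4 13 12 1 15)(3 8)| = 6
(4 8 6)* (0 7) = (0 7)(4 8 6) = [7, 1, 2, 3, 8, 5, 4, 0, 6]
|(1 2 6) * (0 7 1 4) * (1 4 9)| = 12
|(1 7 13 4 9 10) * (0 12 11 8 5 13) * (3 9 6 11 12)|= |(0 3 9 10 1 7)(4 6 11 8 5 13)|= 6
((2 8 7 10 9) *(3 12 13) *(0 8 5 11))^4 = ((0 8 7 10 9 2 5 11)(3 12 13))^4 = (0 9)(2 8)(3 12 13)(5 7)(10 11)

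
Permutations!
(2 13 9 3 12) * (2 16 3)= (2 13 9)(3 12 16)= [0, 1, 13, 12, 4, 5, 6, 7, 8, 2, 10, 11, 16, 9, 14, 15, 3]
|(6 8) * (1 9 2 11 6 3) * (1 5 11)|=15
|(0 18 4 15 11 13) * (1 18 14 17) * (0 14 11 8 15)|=8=|(0 11 13 14 17 1 18 4)(8 15)|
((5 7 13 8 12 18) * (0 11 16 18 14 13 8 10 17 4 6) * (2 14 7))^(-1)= (0 6 4 17 10 13 14 2 5 18 16 11)(7 12 8)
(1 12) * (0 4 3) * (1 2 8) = (0 4 3)(1 12 2 8) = [4, 12, 8, 0, 3, 5, 6, 7, 1, 9, 10, 11, 2]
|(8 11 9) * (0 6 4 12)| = 12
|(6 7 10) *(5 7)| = |(5 7 10 6)| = 4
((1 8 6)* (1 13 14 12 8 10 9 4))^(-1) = (1 4 9 10)(6 8 12 14 13)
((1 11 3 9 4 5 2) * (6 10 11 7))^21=(1 7 6 10 11 3 9 4 5 2)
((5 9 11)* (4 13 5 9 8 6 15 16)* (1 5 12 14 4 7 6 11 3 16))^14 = ((1 5 8 11 9 3 16 7 6 15)(4 13 12 14))^14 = (1 9 6 8 16)(3 15 11 7 5)(4 12)(13 14)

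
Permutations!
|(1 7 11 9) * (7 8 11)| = |(1 8 11 9)| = 4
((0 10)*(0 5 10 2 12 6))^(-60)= ((0 2 12 6)(5 10))^(-60)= (12)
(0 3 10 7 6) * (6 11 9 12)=(0 3 10 7 11 9 12 6)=[3, 1, 2, 10, 4, 5, 0, 11, 8, 12, 7, 9, 6]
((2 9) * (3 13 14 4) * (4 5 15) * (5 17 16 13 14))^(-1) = (2 9)(3 4 15 5 13 16 17 14)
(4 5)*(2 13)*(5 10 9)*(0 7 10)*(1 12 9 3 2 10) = (0 7 1 12 9 5 4)(2 13 10 3) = [7, 12, 13, 2, 0, 4, 6, 1, 8, 5, 3, 11, 9, 10]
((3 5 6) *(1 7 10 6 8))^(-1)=(1 8 5 3 6 10 7)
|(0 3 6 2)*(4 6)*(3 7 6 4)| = |(0 7 6 2)| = 4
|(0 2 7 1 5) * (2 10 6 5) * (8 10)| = |(0 8 10 6 5)(1 2 7)| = 15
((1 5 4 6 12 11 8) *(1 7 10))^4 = (1 12 10 6 7 4 8 5 11)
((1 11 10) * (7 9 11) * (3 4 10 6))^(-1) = (1 10 4 3 6 11 9 7) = ((1 7 9 11 6 3 4 10))^(-1)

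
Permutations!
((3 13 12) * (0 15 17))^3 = ((0 15 17)(3 13 12))^3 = (17)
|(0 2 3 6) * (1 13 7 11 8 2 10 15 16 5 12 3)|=24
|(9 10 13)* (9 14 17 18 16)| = 7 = |(9 10 13 14 17 18 16)|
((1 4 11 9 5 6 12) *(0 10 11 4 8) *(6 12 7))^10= ((0 10 11 9 5 12 1 8)(6 7))^10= (0 11 5 1)(8 10 9 12)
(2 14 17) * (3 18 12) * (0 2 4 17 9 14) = (0 2)(3 18 12)(4 17)(9 14) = [2, 1, 0, 18, 17, 5, 6, 7, 8, 14, 10, 11, 3, 13, 9, 15, 16, 4, 12]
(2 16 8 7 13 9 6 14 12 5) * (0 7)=[7, 1, 16, 3, 4, 2, 14, 13, 0, 6, 10, 11, 5, 9, 12, 15, 8]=(0 7 13 9 6 14 12 5 2 16 8)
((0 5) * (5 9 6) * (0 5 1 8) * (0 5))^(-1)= ((0 9 6 1 8 5))^(-1)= (0 5 8 1 6 9)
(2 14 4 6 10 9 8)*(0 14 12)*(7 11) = (0 14 4 6 10 9 8 2 12)(7 11) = [14, 1, 12, 3, 6, 5, 10, 11, 2, 8, 9, 7, 0, 13, 4]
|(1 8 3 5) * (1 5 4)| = |(1 8 3 4)| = 4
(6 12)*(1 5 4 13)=[0, 5, 2, 3, 13, 4, 12, 7, 8, 9, 10, 11, 6, 1]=(1 5 4 13)(6 12)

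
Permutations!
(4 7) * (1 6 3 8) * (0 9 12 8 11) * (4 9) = (0 4 7 9 12 8 1 6 3 11) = [4, 6, 2, 11, 7, 5, 3, 9, 1, 12, 10, 0, 8]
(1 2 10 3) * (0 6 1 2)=(0 6 1)(2 10 3)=[6, 0, 10, 2, 4, 5, 1, 7, 8, 9, 3]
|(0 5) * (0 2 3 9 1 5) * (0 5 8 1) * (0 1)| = |(0 5 2 3 9 1 8)| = 7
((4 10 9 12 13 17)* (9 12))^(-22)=((4 10 12 13 17))^(-22)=(4 13 10 17 12)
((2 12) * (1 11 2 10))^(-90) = (12)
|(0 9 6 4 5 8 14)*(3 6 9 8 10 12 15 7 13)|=9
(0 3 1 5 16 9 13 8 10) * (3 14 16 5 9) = (0 14 16 3 1 9 13 8 10) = [14, 9, 2, 1, 4, 5, 6, 7, 10, 13, 0, 11, 12, 8, 16, 15, 3]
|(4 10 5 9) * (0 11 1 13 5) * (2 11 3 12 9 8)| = 6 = |(0 3 12 9 4 10)(1 13 5 8 2 11)|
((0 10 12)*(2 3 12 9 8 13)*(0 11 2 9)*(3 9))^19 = (0 10)(2 12 13 9 11 3 8)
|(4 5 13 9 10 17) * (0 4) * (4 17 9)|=|(0 17)(4 5 13)(9 10)|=6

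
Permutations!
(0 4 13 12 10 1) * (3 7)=(0 4 13 12 10 1)(3 7)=[4, 0, 2, 7, 13, 5, 6, 3, 8, 9, 1, 11, 10, 12]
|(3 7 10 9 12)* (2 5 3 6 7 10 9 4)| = 20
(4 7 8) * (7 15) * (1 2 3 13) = (1 2 3 13)(4 15 7 8) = [0, 2, 3, 13, 15, 5, 6, 8, 4, 9, 10, 11, 12, 1, 14, 7]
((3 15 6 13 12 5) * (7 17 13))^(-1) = ((3 15 6 7 17 13 12 5))^(-1) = (3 5 12 13 17 7 6 15)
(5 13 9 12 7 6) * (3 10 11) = (3 10 11)(5 13 9 12 7 6) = [0, 1, 2, 10, 4, 13, 5, 6, 8, 12, 11, 3, 7, 9]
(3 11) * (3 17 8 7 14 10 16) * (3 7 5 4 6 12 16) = [0, 1, 2, 11, 6, 4, 12, 14, 5, 9, 3, 17, 16, 13, 10, 15, 7, 8] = (3 11 17 8 5 4 6 12 16 7 14 10)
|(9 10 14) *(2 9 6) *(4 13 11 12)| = |(2 9 10 14 6)(4 13 11 12)| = 20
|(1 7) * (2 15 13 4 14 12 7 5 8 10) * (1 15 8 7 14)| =|(1 5 7 15 13 4)(2 8 10)(12 14)| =6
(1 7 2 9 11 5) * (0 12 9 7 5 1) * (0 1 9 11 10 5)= (0 12 11 9 10 5 1)(2 7)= [12, 0, 7, 3, 4, 1, 6, 2, 8, 10, 5, 9, 11]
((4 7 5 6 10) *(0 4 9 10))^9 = (0 6 5 7 4)(9 10) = ((0 4 7 5 6)(9 10))^9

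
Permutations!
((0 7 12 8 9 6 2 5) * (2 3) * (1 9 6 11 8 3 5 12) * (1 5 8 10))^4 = ((0 7 5)(1 9 11 10)(2 12 3)(6 8))^4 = (0 7 5)(2 12 3)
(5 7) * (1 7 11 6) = (1 7 5 11 6) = [0, 7, 2, 3, 4, 11, 1, 5, 8, 9, 10, 6]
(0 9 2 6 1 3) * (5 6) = (0 9 2 5 6 1 3) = [9, 3, 5, 0, 4, 6, 1, 7, 8, 2]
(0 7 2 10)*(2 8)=(0 7 8 2 10)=[7, 1, 10, 3, 4, 5, 6, 8, 2, 9, 0]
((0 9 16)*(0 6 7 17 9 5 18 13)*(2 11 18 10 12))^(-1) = (0 13 18 11 2 12 10 5)(6 16 9 17 7)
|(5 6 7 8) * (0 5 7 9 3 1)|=|(0 5 6 9 3 1)(7 8)|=6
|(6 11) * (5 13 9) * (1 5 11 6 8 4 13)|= |(1 5)(4 13 9 11 8)|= 10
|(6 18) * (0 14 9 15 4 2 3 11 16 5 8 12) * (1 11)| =26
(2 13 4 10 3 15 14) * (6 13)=(2 6 13 4 10 3 15 14)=[0, 1, 6, 15, 10, 5, 13, 7, 8, 9, 3, 11, 12, 4, 2, 14]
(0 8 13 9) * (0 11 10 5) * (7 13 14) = (0 8 14 7 13 9 11 10 5) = [8, 1, 2, 3, 4, 0, 6, 13, 14, 11, 5, 10, 12, 9, 7]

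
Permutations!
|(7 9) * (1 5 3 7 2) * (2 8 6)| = |(1 5 3 7 9 8 6 2)| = 8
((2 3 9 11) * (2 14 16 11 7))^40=((2 3 9 7)(11 14 16))^40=(11 14 16)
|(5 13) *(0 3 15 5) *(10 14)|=10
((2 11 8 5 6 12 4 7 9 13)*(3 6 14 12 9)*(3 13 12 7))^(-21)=((2 11 8 5 14 7 13)(3 6 9 12 4))^(-21)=(14)(3 4 12 9 6)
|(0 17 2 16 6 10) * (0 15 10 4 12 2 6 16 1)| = 14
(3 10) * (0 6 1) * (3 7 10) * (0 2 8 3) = (0 6 1 2 8 3)(7 10) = [6, 2, 8, 0, 4, 5, 1, 10, 3, 9, 7]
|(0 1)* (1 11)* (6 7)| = 6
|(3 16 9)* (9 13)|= 4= |(3 16 13 9)|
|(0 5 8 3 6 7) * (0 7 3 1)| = |(0 5 8 1)(3 6)| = 4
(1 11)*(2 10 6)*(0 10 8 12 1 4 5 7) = (0 10 6 2 8 12 1 11 4 5 7) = [10, 11, 8, 3, 5, 7, 2, 0, 12, 9, 6, 4, 1]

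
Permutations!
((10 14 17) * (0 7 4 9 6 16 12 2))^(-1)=((0 7 4 9 6 16 12 2)(10 14 17))^(-1)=(0 2 12 16 6 9 4 7)(10 17 14)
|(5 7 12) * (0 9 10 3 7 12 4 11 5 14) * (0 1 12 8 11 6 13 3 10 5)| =|(0 9 5 8 11)(1 12 14)(3 7 4 6 13)| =15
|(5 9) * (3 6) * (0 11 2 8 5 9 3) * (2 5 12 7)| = |(0 11 5 3 6)(2 8 12 7)| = 20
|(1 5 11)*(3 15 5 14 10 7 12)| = |(1 14 10 7 12 3 15 5 11)| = 9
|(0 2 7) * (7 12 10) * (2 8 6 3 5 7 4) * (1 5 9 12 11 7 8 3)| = 36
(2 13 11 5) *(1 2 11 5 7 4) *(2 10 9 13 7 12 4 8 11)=[0, 10, 7, 3, 1, 2, 6, 8, 11, 13, 9, 12, 4, 5]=(1 10 9 13 5 2 7 8 11 12 4)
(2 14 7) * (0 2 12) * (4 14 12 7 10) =(0 2 12)(4 14 10) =[2, 1, 12, 3, 14, 5, 6, 7, 8, 9, 4, 11, 0, 13, 10]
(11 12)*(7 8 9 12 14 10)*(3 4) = [0, 1, 2, 4, 3, 5, 6, 8, 9, 12, 7, 14, 11, 13, 10] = (3 4)(7 8 9 12 11 14 10)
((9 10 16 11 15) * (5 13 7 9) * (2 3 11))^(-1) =((2 3 11 15 5 13 7 9 10 16))^(-1) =(2 16 10 9 7 13 5 15 11 3)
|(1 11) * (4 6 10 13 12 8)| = |(1 11)(4 6 10 13 12 8)| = 6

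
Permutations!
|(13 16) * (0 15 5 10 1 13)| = 7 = |(0 15 5 10 1 13 16)|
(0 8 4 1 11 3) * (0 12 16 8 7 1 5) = (0 7 1 11 3 12 16 8 4 5) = [7, 11, 2, 12, 5, 0, 6, 1, 4, 9, 10, 3, 16, 13, 14, 15, 8]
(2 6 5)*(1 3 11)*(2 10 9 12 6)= (1 3 11)(5 10 9 12 6)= [0, 3, 2, 11, 4, 10, 5, 7, 8, 12, 9, 1, 6]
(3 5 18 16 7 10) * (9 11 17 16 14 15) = [0, 1, 2, 5, 4, 18, 6, 10, 8, 11, 3, 17, 12, 13, 15, 9, 7, 16, 14] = (3 5 18 14 15 9 11 17 16 7 10)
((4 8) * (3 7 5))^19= ((3 7 5)(4 8))^19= (3 7 5)(4 8)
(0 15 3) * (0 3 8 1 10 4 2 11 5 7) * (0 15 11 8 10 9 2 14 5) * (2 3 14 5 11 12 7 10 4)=[12, 9, 8, 14, 5, 10, 6, 15, 1, 3, 2, 0, 7, 13, 11, 4]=(0 12 7 15 4 5 10 2 8 1 9 3 14 11)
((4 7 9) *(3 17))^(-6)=(17)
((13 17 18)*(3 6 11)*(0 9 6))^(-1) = ((0 9 6 11 3)(13 17 18))^(-1) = (0 3 11 6 9)(13 18 17)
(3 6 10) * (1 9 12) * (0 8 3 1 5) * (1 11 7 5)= (0 8 3 6 10 11 7 5)(1 9 12)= [8, 9, 2, 6, 4, 0, 10, 5, 3, 12, 11, 7, 1]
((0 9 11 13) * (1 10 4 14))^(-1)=(0 13 11 9)(1 14 4 10)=((0 9 11 13)(1 10 4 14))^(-1)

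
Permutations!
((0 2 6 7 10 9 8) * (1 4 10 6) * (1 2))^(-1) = (0 8 9 10 4 1)(6 7)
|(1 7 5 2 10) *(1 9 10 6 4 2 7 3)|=6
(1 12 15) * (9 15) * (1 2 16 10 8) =[0, 12, 16, 3, 4, 5, 6, 7, 1, 15, 8, 11, 9, 13, 14, 2, 10] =(1 12 9 15 2 16 10 8)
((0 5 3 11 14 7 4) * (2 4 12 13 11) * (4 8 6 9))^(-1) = (0 4 9 6 8 2 3 5)(7 14 11 13 12)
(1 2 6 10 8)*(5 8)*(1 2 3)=(1 3)(2 6 10 5 8)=[0, 3, 6, 1, 4, 8, 10, 7, 2, 9, 5]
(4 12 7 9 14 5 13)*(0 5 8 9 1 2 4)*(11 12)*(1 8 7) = (0 5 13)(1 2 4 11 12)(7 8 9 14) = [5, 2, 4, 3, 11, 13, 6, 8, 9, 14, 10, 12, 1, 0, 7]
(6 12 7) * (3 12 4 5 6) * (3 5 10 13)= (3 12 7 5 6 4 10 13)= [0, 1, 2, 12, 10, 6, 4, 5, 8, 9, 13, 11, 7, 3]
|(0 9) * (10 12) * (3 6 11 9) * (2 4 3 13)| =|(0 13 2 4 3 6 11 9)(10 12)| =8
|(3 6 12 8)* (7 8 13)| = 6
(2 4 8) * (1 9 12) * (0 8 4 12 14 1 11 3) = (0 8 2 12 11 3)(1 9 14) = [8, 9, 12, 0, 4, 5, 6, 7, 2, 14, 10, 3, 11, 13, 1]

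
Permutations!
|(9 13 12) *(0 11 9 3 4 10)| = |(0 11 9 13 12 3 4 10)| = 8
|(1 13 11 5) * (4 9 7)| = 12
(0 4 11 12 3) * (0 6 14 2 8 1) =[4, 0, 8, 6, 11, 5, 14, 7, 1, 9, 10, 12, 3, 13, 2] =(0 4 11 12 3 6 14 2 8 1)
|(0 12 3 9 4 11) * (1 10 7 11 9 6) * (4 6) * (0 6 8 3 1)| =|(0 12 1 10 7 11 6)(3 4 9 8)| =28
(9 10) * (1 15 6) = (1 15 6)(9 10) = [0, 15, 2, 3, 4, 5, 1, 7, 8, 10, 9, 11, 12, 13, 14, 6]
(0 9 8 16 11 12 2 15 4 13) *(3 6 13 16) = (0 9 8 3 6 13)(2 15 4 16 11 12) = [9, 1, 15, 6, 16, 5, 13, 7, 3, 8, 10, 12, 2, 0, 14, 4, 11]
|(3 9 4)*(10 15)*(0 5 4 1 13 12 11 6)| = |(0 5 4 3 9 1 13 12 11 6)(10 15)| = 10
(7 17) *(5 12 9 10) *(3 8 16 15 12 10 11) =(3 8 16 15 12 9 11)(5 10)(7 17) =[0, 1, 2, 8, 4, 10, 6, 17, 16, 11, 5, 3, 9, 13, 14, 12, 15, 7]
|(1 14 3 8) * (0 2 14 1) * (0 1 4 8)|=12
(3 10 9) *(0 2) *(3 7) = (0 2)(3 10 9 7) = [2, 1, 0, 10, 4, 5, 6, 3, 8, 7, 9]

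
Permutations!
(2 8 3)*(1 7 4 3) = (1 7 4 3 2 8) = [0, 7, 8, 2, 3, 5, 6, 4, 1]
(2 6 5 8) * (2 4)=[0, 1, 6, 3, 2, 8, 5, 7, 4]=(2 6 5 8 4)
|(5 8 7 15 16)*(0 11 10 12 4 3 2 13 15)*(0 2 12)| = 21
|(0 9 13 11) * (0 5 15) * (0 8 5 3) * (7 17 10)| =|(0 9 13 11 3)(5 15 8)(7 17 10)| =15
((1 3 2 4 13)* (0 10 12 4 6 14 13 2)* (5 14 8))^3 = ((0 10 12 4 2 6 8 5 14 13 1 3))^3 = (0 4 8 13)(1 10 2 5)(3 12 6 14)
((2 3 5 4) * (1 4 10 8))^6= (1 8 10 5 3 2 4)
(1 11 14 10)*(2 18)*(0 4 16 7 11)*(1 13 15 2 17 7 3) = (0 4 16 3 1)(2 18 17 7 11 14 10 13 15) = [4, 0, 18, 1, 16, 5, 6, 11, 8, 9, 13, 14, 12, 15, 10, 2, 3, 7, 17]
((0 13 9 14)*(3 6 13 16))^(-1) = (0 14 9 13 6 3 16)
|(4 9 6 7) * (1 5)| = 4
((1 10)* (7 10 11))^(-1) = (1 10 7 11)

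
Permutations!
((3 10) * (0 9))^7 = (0 9)(3 10)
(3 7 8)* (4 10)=[0, 1, 2, 7, 10, 5, 6, 8, 3, 9, 4]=(3 7 8)(4 10)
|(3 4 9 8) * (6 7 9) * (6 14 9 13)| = 15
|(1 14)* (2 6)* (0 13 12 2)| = 10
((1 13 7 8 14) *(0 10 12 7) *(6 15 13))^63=(0 7 1 13 12 14 15 10 8 6)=((0 10 12 7 8 14 1 6 15 13))^63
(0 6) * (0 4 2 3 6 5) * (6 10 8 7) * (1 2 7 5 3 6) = (0 3 10 8 5)(1 2 6 4 7) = [3, 2, 6, 10, 7, 0, 4, 1, 5, 9, 8]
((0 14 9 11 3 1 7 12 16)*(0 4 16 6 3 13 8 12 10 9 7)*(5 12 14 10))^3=(0 11 14 12 1 9 8 5 3 10 13 7 6)(4 16)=((0 10 9 11 13 8 14 7 5 12 6 3 1)(4 16))^3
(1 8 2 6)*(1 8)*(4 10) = (2 6 8)(4 10) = [0, 1, 6, 3, 10, 5, 8, 7, 2, 9, 4]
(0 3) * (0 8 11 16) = (0 3 8 11 16) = [3, 1, 2, 8, 4, 5, 6, 7, 11, 9, 10, 16, 12, 13, 14, 15, 0]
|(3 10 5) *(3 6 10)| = |(5 6 10)| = 3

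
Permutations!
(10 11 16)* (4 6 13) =(4 6 13)(10 11 16) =[0, 1, 2, 3, 6, 5, 13, 7, 8, 9, 11, 16, 12, 4, 14, 15, 10]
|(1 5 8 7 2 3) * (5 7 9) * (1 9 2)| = 10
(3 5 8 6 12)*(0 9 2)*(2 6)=(0 9 6 12 3 5 8 2)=[9, 1, 0, 5, 4, 8, 12, 7, 2, 6, 10, 11, 3]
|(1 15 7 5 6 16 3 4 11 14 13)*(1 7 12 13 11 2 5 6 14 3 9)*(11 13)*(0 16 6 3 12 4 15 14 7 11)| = 24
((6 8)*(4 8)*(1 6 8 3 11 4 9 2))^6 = ((1 6 9 2)(3 11 4))^6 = (11)(1 9)(2 6)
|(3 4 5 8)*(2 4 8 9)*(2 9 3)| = |(9)(2 4 5 3 8)| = 5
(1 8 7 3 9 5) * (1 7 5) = (1 8 5 7 3 9) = [0, 8, 2, 9, 4, 7, 6, 3, 5, 1]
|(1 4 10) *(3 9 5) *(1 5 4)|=|(3 9 4 10 5)|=5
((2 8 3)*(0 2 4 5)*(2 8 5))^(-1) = (0 5 2 4 3 8)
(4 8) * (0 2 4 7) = (0 2 4 8 7) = [2, 1, 4, 3, 8, 5, 6, 0, 7]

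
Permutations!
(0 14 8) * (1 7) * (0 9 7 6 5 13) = (0 14 8 9 7 1 6 5 13) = [14, 6, 2, 3, 4, 13, 5, 1, 9, 7, 10, 11, 12, 0, 8]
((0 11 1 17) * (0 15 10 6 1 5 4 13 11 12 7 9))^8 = ((0 12 7 9)(1 17 15 10 6)(4 13 11 5))^8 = (1 10 17 6 15)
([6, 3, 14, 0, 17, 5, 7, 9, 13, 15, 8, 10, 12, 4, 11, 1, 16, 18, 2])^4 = (0 15 6 1 7 3 9)(2 8 18 10 17 11 4 14 13)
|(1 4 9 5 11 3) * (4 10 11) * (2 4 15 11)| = 9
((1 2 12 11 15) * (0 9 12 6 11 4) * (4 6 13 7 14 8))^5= (0 15 14 12 2 4 11 7 9 1 8 6 13)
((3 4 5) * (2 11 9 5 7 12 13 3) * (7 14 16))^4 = (3 7 4 12 14 13 16)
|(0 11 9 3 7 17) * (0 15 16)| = |(0 11 9 3 7 17 15 16)| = 8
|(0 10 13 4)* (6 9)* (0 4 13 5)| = |(13)(0 10 5)(6 9)| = 6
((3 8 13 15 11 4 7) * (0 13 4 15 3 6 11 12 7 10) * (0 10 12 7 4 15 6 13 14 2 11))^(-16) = ((0 14 2 11 6)(3 8 15 7 13)(4 12))^(-16) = (0 6 11 2 14)(3 13 7 15 8)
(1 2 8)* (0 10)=[10, 2, 8, 3, 4, 5, 6, 7, 1, 9, 0]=(0 10)(1 2 8)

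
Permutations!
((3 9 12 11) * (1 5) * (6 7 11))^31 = ((1 5)(3 9 12 6 7 11))^31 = (1 5)(3 9 12 6 7 11)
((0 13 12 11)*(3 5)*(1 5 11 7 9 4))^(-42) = ((0 13 12 7 9 4 1 5 3 11))^(-42) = (0 3 1 9 12)(4 7 13 11 5)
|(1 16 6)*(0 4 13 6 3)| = 7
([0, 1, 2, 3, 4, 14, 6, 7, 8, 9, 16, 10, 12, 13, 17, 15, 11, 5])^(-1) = [0, 1, 2, 3, 4, 17, 6, 7, 8, 9, 11, 16, 12, 13, 5, 15, 10, 14]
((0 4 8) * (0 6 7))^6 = (0 4 8 6 7)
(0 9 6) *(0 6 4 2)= (0 9 4 2)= [9, 1, 0, 3, 2, 5, 6, 7, 8, 4]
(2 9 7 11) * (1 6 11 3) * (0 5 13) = (0 5 13)(1 6 11 2 9 7 3) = [5, 6, 9, 1, 4, 13, 11, 3, 8, 7, 10, 2, 12, 0]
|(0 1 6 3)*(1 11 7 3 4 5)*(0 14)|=|(0 11 7 3 14)(1 6 4 5)|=20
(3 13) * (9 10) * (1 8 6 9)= (1 8 6 9 10)(3 13)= [0, 8, 2, 13, 4, 5, 9, 7, 6, 10, 1, 11, 12, 3]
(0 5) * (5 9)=(0 9 5)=[9, 1, 2, 3, 4, 0, 6, 7, 8, 5]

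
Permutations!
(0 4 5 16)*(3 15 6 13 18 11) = (0 4 5 16)(3 15 6 13 18 11) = [4, 1, 2, 15, 5, 16, 13, 7, 8, 9, 10, 3, 12, 18, 14, 6, 0, 17, 11]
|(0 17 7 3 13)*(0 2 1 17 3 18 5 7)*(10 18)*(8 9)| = 12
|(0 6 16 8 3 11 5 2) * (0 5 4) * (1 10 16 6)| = 8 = |(0 1 10 16 8 3 11 4)(2 5)|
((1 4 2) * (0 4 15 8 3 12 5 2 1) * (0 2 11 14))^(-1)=((0 4 1 15 8 3 12 5 11 14))^(-1)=(0 14 11 5 12 3 8 15 1 4)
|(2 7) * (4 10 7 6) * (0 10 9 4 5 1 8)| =|(0 10 7 2 6 5 1 8)(4 9)| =8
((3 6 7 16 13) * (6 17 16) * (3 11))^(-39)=(3 17 16 13 11)(6 7)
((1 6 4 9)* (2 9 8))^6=(9)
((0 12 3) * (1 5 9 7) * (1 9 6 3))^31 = (0 12 1 5 6 3)(7 9)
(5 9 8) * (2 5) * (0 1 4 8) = [1, 4, 5, 3, 8, 9, 6, 7, 2, 0] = (0 1 4 8 2 5 9)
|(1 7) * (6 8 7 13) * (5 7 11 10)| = 8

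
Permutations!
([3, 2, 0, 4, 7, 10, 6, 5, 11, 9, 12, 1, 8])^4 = (0 5 11 3 10 1 4 12 2 7 8)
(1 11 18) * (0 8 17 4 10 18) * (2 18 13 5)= [8, 11, 18, 3, 10, 2, 6, 7, 17, 9, 13, 0, 12, 5, 14, 15, 16, 4, 1]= (0 8 17 4 10 13 5 2 18 1 11)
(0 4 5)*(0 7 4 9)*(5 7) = (0 9)(4 7) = [9, 1, 2, 3, 7, 5, 6, 4, 8, 0]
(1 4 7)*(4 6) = (1 6 4 7) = [0, 6, 2, 3, 7, 5, 4, 1]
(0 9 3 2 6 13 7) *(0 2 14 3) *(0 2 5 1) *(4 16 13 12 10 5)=[9, 0, 6, 14, 16, 1, 12, 4, 8, 2, 5, 11, 10, 7, 3, 15, 13]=(0 9 2 6 12 10 5 1)(3 14)(4 16 13 7)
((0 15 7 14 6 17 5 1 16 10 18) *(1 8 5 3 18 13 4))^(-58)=((0 15 7 14 6 17 3 18)(1 16 10 13 4)(5 8))^(-58)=(0 3 6 7)(1 10 4 16 13)(14 15 18 17)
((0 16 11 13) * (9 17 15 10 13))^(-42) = (0 10 17 11)(9 16 13 15)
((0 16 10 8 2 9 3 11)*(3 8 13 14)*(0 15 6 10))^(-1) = ((0 16)(2 9 8)(3 11 15 6 10 13 14))^(-1) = (0 16)(2 8 9)(3 14 13 10 6 15 11)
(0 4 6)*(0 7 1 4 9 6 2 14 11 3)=(0 9 6 7 1 4 2 14 11 3)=[9, 4, 14, 0, 2, 5, 7, 1, 8, 6, 10, 3, 12, 13, 11]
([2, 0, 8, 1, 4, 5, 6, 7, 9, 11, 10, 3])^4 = (0 11 2 3 8 1 9)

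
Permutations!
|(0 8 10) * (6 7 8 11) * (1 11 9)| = |(0 9 1 11 6 7 8 10)| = 8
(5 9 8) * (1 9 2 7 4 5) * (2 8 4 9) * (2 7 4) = [0, 7, 4, 3, 5, 8, 6, 9, 1, 2] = (1 7 9 2 4 5 8)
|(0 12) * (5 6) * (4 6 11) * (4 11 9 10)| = |(0 12)(4 6 5 9 10)| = 10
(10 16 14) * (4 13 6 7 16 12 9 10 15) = (4 13 6 7 16 14 15)(9 10 12) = [0, 1, 2, 3, 13, 5, 7, 16, 8, 10, 12, 11, 9, 6, 15, 4, 14]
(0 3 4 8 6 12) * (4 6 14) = (0 3 6 12)(4 8 14) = [3, 1, 2, 6, 8, 5, 12, 7, 14, 9, 10, 11, 0, 13, 4]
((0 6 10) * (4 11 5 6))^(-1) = (0 10 6 5 11 4) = ((0 4 11 5 6 10))^(-1)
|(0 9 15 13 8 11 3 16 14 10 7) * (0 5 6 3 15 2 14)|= |(0 9 2 14 10 7 5 6 3 16)(8 11 15 13)|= 20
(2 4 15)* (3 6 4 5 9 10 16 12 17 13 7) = (2 5 9 10 16 12 17 13 7 3 6 4 15) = [0, 1, 5, 6, 15, 9, 4, 3, 8, 10, 16, 11, 17, 7, 14, 2, 12, 13]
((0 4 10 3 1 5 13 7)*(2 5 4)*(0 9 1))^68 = ((0 2 5 13 7 9 1 4 10 3))^68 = (0 10 1 7 5)(2 3 4 9 13)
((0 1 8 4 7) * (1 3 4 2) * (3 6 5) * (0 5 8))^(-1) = (0 1 2 8 6)(3 5 7 4)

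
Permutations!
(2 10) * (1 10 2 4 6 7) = (1 10 4 6 7) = [0, 10, 2, 3, 6, 5, 7, 1, 8, 9, 4]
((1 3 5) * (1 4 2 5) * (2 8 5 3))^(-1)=((1 2 3)(4 8 5))^(-1)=(1 3 2)(4 5 8)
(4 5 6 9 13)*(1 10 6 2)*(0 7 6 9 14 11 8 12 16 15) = (0 7 6 14 11 8 12 16 15)(1 10 9 13 4 5 2) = [7, 10, 1, 3, 5, 2, 14, 6, 12, 13, 9, 8, 16, 4, 11, 0, 15]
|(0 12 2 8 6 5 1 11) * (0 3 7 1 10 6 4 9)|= |(0 12 2 8 4 9)(1 11 3 7)(5 10 6)|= 12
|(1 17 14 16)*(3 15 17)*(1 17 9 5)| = 15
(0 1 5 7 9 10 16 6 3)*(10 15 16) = (0 1 5 7 9 15 16 6 3) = [1, 5, 2, 0, 4, 7, 3, 9, 8, 15, 10, 11, 12, 13, 14, 16, 6]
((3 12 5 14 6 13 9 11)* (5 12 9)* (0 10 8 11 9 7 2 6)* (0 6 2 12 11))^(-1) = (0 8 10)(3 11 12 7)(5 13 6 14)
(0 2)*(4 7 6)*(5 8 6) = [2, 1, 0, 3, 7, 8, 4, 5, 6] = (0 2)(4 7 5 8 6)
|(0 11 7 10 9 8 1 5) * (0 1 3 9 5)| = 6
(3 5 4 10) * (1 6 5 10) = [0, 6, 2, 10, 1, 4, 5, 7, 8, 9, 3] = (1 6 5 4)(3 10)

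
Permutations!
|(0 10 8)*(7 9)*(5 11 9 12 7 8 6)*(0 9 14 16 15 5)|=|(0 10 6)(5 11 14 16 15)(7 12)(8 9)|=30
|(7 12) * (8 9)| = 2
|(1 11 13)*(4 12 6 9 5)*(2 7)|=30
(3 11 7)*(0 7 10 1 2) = (0 7 3 11 10 1 2) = [7, 2, 0, 11, 4, 5, 6, 3, 8, 9, 1, 10]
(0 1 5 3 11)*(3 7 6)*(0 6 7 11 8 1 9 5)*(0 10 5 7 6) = (0 9 7 6 3 8 1 10 5 11) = [9, 10, 2, 8, 4, 11, 3, 6, 1, 7, 5, 0]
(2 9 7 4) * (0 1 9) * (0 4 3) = [1, 9, 4, 0, 2, 5, 6, 3, 8, 7] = (0 1 9 7 3)(2 4)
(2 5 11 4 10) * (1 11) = (1 11 4 10 2 5) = [0, 11, 5, 3, 10, 1, 6, 7, 8, 9, 2, 4]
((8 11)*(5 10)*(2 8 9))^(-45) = ((2 8 11 9)(5 10))^(-45) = (2 9 11 8)(5 10)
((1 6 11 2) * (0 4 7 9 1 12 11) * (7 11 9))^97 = ((0 4 11 2 12 9 1 6))^97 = (0 4 11 2 12 9 1 6)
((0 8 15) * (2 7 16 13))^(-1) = ((0 8 15)(2 7 16 13))^(-1) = (0 15 8)(2 13 16 7)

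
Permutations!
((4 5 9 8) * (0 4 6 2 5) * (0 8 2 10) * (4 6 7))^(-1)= ((0 6 10)(2 5 9)(4 8 7))^(-1)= (0 10 6)(2 9 5)(4 7 8)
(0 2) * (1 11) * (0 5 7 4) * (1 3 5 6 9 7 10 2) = (0 1 11 3 5 10 2 6 9 7 4) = [1, 11, 6, 5, 0, 10, 9, 4, 8, 7, 2, 3]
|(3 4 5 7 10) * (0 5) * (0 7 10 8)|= 7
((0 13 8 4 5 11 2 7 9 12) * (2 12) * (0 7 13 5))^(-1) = (0 4 8 13 2 9 7 12 11 5)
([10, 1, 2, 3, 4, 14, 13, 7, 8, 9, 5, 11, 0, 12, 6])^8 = (0 10 5 14 6 13 12)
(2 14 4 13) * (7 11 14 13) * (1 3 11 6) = (1 3 11 14 4 7 6)(2 13) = [0, 3, 13, 11, 7, 5, 1, 6, 8, 9, 10, 14, 12, 2, 4]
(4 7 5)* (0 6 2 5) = [6, 1, 5, 3, 7, 4, 2, 0] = (0 6 2 5 4 7)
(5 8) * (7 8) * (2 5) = (2 5 7 8) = [0, 1, 5, 3, 4, 7, 6, 8, 2]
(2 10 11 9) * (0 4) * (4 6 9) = (0 6 9 2 10 11 4) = [6, 1, 10, 3, 0, 5, 9, 7, 8, 2, 11, 4]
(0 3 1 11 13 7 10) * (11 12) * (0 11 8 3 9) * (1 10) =[9, 12, 2, 10, 4, 5, 6, 1, 3, 0, 11, 13, 8, 7] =(0 9)(1 12 8 3 10 11 13 7)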